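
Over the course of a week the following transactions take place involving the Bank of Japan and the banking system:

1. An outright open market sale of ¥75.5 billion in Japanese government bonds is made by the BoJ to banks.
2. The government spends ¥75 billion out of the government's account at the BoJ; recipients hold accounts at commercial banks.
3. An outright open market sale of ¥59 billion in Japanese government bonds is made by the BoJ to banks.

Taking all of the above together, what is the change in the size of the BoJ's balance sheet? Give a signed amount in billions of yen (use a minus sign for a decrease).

-¥134.5 billion

OMO sale (to banks) ¥75.5 billion: a BoJ asset is shed → −¥75.5B.
Government spending ¥75 billion: only the composition of liabilities changes → 0.
OMO sale (to banks) ¥59 billion: a BoJ asset is shed → −¥59B.
Net: −75.5 + 0 − 59 = -¥134.5 billion.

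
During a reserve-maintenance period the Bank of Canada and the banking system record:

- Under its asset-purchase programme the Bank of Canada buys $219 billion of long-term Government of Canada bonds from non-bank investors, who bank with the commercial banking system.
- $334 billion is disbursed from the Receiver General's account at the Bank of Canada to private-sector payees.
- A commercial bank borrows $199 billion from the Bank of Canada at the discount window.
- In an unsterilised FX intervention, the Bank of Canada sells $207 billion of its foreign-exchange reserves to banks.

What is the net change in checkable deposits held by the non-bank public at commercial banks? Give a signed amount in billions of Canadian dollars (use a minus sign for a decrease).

+$553 billion

Asset purchase (from non-banks) $219 billion: non-bank counterparties' bank balances rise → +$219B.
Government spending $334 billion: non-bank counterparties' bank balances rise → +$334B.
Discount-window loan $199 billion: the counterparty is a bank, so public deposits are unchanged → 0.
FX sale $207 billion: the counterparty is a bank, so public deposits are unchanged → 0.
Net: 219 + 334 + 0 + 0 = +$553 billion.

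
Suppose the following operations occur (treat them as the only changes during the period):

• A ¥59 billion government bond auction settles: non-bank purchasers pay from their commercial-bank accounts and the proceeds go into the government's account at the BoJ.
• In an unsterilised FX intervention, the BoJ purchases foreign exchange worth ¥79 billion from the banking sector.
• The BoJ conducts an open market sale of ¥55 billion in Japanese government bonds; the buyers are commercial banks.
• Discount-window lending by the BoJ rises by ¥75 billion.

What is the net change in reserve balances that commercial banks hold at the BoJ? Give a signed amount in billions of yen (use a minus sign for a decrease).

+¥40 billion

BoJ balance sheet:
  Assets:      Securities −¥55B, Loans to banks +¥75B, Foreign assets +¥79B
  Liabilities: Bank reserves +¥40B, Government deposits +¥59B
Commercial banking system:
  Assets:      Reserves at CB +¥40B, Securities +¥55B, Foreign assets −¥79B
  Liabilities: Checkable deposits −¥59B, Borrowings from CB +¥75B
So the change in reserve balances that commercial banks hold at the BoJ is +¥40 billion.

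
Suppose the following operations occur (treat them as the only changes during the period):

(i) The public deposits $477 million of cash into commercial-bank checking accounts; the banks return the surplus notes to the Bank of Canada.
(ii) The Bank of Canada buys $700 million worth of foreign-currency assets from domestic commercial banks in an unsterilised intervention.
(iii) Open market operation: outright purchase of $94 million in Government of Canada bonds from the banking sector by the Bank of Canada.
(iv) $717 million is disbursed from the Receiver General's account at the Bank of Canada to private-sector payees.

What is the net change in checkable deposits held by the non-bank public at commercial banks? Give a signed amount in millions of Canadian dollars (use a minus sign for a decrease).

+$1194 million

Currency deposit $477 million: non-bank counterparties' bank balances rise → +$477M.
FX purchase $700 million: the counterparty is a bank, so public deposits are unchanged → 0.
OMO purchase (from banks) $94 million: the counterparty is a bank, so public deposits are unchanged → 0.
Government spending $717 million: non-bank counterparties' bank balances rise → +$717M.
Net: 477 + 0 + 0 + 717 = +$1194 million.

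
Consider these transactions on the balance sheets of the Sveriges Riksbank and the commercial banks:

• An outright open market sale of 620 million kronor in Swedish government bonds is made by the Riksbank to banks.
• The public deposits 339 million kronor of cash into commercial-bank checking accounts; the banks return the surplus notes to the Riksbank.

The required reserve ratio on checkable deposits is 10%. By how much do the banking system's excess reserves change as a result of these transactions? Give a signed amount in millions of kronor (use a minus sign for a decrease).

-314.9 million

OMO sale (to banks) 620 million kronor: reserves −620M, deposits 0.
Currency deposit 339 million kronor: reserves +339M, deposits +339M.
Totals: Δreserves = −281M, Δdeposits = +339M.
Δrequired reserves = 10% × +339M = +33.9M.
Δexcess reserves = Δreserves − Δrequired = −281M − (+33.9M) = -314.9 million.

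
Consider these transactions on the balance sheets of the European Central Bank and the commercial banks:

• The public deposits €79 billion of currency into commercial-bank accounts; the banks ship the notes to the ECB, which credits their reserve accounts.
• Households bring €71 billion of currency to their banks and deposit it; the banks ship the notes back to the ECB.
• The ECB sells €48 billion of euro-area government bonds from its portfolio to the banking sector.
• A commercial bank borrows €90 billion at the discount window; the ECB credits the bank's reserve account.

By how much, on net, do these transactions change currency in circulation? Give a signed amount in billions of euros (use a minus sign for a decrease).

-€150 billion

ECB balance sheet:
  Assets:      Securities −€48B, Loans to banks +€90B
  Liabilities: Bank reserves +€192B, Currency in circulation −€150B
Commercial banking system:
  Assets:      Reserves at CB +€192B, Securities +€48B
  Liabilities: Checkable deposits +€150B, Borrowings from CB +€90B
So the change in currency in circulation is -€150 billion.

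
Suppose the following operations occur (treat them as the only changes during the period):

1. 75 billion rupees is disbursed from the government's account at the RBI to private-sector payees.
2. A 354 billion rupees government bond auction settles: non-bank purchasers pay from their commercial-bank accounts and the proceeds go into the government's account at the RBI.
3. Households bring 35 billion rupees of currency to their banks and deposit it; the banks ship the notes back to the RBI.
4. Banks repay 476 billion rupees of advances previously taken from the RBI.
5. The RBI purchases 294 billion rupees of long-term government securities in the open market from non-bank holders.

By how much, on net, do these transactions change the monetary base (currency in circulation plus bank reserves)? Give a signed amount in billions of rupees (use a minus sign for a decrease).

-461 billion

RBI balance sheet:
  Assets:      Securities +294B, Loans to banks −476B
  Liabilities: Bank reserves −426B, Currency in circulation −35B, Government deposits +279B
Commercial banking system:
  Assets:      Reserves at CB −426B
  Liabilities: Checkable deposits +50B, Borrowings from CB −476B
Monetary base = currency + reserves: −35B + (−426B) = -461 billion.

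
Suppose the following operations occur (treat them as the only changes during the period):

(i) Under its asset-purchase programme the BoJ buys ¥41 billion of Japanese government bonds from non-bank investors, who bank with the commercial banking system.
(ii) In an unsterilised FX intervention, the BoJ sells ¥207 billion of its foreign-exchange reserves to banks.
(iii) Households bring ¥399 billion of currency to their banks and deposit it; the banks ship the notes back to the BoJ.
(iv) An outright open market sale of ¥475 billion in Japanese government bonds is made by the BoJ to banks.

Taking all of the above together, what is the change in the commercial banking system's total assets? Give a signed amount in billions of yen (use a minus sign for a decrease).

+¥440 billion

BoJ balance sheet:
  Assets:      Securities −¥434B, Foreign assets −¥207B
  Liabilities: Bank reserves −¥242B, Currency in circulation −¥399B
Commercial banking system:
  Assets:      Reserves at CB −¥242B, Securities +¥475B, Foreign assets +¥207B
  Liabilities: Checkable deposits +¥440B
Change in total bank assets = +¥440 billion.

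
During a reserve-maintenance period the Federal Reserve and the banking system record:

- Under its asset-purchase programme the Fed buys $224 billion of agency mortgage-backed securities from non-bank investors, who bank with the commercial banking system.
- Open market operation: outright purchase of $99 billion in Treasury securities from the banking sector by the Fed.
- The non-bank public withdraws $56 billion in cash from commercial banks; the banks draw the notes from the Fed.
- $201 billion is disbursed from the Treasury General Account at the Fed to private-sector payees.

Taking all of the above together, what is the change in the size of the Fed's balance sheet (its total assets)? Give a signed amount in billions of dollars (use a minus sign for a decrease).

Asset purchase (from non-banks) $224 billion: a Fed asset is acquired → +$224B.
OMO purchase (from banks) $99 billion: a Fed asset is acquired → +$99B.
Currency withdrawal $56 billion: only the composition of liabilities changes → 0.
Government spending $201 billion: only the composition of liabilities changes → 0.
Net: 224 + 99 + 0 + 0 = +$323 billion.

+$323 billion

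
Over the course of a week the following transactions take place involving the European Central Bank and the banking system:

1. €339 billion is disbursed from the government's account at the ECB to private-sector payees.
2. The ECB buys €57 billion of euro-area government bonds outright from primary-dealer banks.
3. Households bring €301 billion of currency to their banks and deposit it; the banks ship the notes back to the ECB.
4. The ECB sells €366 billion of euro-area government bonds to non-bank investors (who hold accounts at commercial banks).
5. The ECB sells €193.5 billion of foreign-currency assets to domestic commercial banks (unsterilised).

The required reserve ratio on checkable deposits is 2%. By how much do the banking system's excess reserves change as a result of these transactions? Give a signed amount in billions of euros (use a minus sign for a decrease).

+€132.02 billion

Government spending €339 billion: reserves +€339B, deposits +€339B.
OMO purchase (from banks) €57 billion: reserves +€57B, deposits 0.
Currency deposit €301 billion: reserves +€301B, deposits +€301B.
Asset sale (to non-banks) €366 billion: reserves −€366B, deposits −€366B.
FX sale €193.5 billion: reserves −€193.5B, deposits 0.
Totals: Δreserves = +€137.5B, Δdeposits = +€274B.
Δrequired reserves = 2% × +€274B = +€5.48B.
Δexcess reserves = Δreserves − Δrequired = +€137.5B − (+€5.48B) = +€132.02 billion.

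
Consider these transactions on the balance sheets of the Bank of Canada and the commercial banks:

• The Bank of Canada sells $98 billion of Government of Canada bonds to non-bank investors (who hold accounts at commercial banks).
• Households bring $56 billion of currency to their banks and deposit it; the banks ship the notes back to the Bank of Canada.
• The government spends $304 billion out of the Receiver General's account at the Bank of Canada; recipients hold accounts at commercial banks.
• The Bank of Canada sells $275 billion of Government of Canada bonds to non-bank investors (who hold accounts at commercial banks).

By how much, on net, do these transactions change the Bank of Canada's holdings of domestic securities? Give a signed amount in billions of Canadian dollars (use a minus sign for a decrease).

Bank of Canada balance sheet:
  Assets:      Securities −$373B
  Liabilities: Bank reserves −$13B, Currency in circulation −$56B, Government deposits −$304B
Commercial banking system:
  Assets:      Reserves at CB −$13B
  Liabilities: Checkable deposits −$13B
So the change in the Bank of Canada's holdings of domestic securities is -$373 billion.

-$373 billion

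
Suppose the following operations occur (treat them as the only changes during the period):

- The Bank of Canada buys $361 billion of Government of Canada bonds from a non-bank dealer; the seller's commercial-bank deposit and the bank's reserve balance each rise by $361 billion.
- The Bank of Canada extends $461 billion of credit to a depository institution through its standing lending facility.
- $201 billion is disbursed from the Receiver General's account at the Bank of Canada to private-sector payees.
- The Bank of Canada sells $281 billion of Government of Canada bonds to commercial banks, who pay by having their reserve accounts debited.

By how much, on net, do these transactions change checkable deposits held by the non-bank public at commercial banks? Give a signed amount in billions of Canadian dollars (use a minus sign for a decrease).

+$562 billion

Asset purchase (from non-banks) $361 billion: non-bank counterparties' bank balances rise → +$361B.
Discount-window loan $461 billion: the counterparty is a bank, so public deposits are unchanged → 0.
Government spending $201 billion: non-bank counterparties' bank balances rise → +$201B.
OMO sale (to banks) $281 billion: the counterparty is a bank, so public deposits are unchanged → 0.
Net: 361 + 0 + 201 + 0 = +$562 billion.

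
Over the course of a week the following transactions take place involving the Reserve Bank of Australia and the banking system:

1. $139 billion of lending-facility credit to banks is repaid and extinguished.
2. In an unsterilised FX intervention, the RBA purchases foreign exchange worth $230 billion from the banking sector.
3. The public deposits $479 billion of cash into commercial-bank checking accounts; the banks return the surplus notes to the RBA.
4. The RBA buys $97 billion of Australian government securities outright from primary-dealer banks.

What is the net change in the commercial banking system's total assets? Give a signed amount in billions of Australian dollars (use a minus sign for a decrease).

+$340 billion

RBA balance sheet:
  Assets:      Securities +$97B, Loans to banks −$139B, Foreign assets +$230B
  Liabilities: Bank reserves +$667B, Currency in circulation −$479B
Commercial banking system:
  Assets:      Reserves at CB +$667B, Securities −$97B, Foreign assets −$230B
  Liabilities: Checkable deposits +$479B, Borrowings from CB −$139B
Change in total bank assets = +$340 billion.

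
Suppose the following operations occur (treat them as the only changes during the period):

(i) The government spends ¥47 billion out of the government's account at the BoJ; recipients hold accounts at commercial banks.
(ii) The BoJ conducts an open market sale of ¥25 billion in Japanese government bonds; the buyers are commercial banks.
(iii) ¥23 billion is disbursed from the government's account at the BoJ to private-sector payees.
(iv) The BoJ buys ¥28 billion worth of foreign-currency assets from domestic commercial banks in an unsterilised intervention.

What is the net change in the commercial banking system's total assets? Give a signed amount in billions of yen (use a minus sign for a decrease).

Government spending ¥47 billion: bank balance sheets expand → +¥47B.
OMO sale (to banks) ¥25 billion: just an asset swap on bank balance sheets → 0.
Government spending ¥23 billion: bank balance sheets expand → +¥23B.
FX purchase ¥28 billion: just an asset swap on bank balance sheets → 0.
Net: 47 + 0 + 23 + 0 = +¥70 billion.

+¥70 billion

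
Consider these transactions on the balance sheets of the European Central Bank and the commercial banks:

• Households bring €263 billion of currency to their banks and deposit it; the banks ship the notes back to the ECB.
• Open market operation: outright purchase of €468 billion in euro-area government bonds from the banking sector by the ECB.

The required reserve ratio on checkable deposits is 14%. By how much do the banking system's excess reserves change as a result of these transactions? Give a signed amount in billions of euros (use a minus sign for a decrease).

+€694.18 billion

Currency deposit €263 billion: reserves +€263B, deposits +€263B.
OMO purchase (from banks) €468 billion: reserves +€468B, deposits 0.
Totals: Δreserves = +€731B, Δdeposits = +€263B.
Δrequired reserves = 14% × +€263B = +€36.82B.
Δexcess reserves = Δreserves − Δrequired = +€731B − (+€36.82B) = +€694.18 billion.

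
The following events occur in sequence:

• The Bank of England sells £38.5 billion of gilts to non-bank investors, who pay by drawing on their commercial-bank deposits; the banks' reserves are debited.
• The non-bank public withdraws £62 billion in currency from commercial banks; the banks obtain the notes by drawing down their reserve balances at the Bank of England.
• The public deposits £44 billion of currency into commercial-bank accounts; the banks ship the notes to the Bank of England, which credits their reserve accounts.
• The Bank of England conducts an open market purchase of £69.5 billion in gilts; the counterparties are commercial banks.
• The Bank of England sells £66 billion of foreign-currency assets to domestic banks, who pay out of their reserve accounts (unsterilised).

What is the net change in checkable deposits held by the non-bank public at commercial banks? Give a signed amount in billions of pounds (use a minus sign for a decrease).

-£56.5 billion

Asset sale (to non-banks) £38.5 billion: non-bank counterparties' bank balances fall → −£38.5B.
Currency withdrawal £62 billion: non-bank counterparties' bank balances fall → −£62B.
Currency deposit £44 billion: non-bank counterparties' bank balances rise → +£44B.
OMO purchase (from banks) £69.5 billion: the counterparty is a bank, so public deposits are unchanged → 0.
FX sale £66 billion: the counterparty is a bank, so public deposits are unchanged → 0.
Net: −38.5 − 62 + 44 + 0 + 0 = -£56.5 billion.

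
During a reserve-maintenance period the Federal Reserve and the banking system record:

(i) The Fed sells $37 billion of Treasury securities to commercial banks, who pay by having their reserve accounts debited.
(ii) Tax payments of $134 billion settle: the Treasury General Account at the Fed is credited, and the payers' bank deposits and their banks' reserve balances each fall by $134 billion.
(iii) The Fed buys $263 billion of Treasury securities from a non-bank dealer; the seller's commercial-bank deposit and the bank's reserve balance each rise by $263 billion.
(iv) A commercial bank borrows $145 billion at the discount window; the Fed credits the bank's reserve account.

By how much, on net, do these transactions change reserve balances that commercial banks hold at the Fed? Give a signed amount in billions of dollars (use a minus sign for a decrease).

+$237 billion

OMO sale (to banks) $37 billion: the buying banks pay out of their reserve balances → −$37B.
Government account inflow $134 billion: funds move from bank reserves into the government account → −$134B.
Asset purchase (from non-banks) $263 billion: the Fed pays by crediting reserve accounts → +$263B.
Discount-window loan $145 billion: the loan is credited to the bank's reserve account → +$145B.
Net: −37 − 134 + 263 + 145 = +$237 billion.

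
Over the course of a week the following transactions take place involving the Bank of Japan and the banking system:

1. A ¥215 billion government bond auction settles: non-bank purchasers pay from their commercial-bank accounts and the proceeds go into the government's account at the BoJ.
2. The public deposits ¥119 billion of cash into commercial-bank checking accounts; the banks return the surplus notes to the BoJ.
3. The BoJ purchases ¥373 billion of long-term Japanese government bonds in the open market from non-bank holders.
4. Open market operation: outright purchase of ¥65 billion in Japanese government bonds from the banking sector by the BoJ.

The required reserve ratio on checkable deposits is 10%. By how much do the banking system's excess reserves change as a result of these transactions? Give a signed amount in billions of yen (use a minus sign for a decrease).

+¥314.3 billion

Government account inflow ¥215 billion: reserves −¥215B, deposits −¥215B.
Currency deposit ¥119 billion: reserves +¥119B, deposits +¥119B.
Asset purchase (from non-banks) ¥373 billion: reserves +¥373B, deposits +¥373B.
OMO purchase (from banks) ¥65 billion: reserves +¥65B, deposits 0.
Totals: Δreserves = +¥342B, Δdeposits = +¥277B.
Δrequired reserves = 10% × +¥277B = +¥27.7B.
Δexcess reserves = Δreserves − Δrequired = +¥342B − (+¥27.7B) = +¥314.3 billion.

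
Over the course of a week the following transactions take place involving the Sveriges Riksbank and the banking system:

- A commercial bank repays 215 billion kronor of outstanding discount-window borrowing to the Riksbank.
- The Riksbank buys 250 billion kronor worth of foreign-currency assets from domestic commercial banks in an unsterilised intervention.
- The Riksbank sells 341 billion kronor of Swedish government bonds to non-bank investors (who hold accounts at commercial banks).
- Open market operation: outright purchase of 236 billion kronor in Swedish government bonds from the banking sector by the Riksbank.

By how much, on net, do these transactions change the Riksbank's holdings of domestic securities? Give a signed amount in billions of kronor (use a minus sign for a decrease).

Riksbank balance sheet:
  Assets:      Securities −105B, Loans to banks −215B, Foreign assets +250B
  Liabilities: Bank reserves −70B
Commercial banking system:
  Assets:      Reserves at CB −70B, Securities −236B, Foreign assets −250B
  Liabilities: Checkable deposits −341B, Borrowings from CB −215B
So the change in the Riksbank's holdings of domestic securities is -105 billion.

-105 billion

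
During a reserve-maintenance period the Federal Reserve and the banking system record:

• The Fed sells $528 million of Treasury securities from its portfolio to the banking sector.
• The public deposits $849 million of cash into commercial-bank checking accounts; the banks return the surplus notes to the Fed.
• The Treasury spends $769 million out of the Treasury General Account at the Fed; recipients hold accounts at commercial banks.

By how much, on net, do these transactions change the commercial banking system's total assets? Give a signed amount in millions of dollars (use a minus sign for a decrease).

+$1618 million

OMO sale (to banks) $528 million: just an asset swap on bank balance sheets → 0.
Currency deposit $849 million: bank balance sheets expand → +$849M.
Government spending $769 million: bank balance sheets expand → +$769M.
Net: 0 + 849 + 769 = +$1618 million.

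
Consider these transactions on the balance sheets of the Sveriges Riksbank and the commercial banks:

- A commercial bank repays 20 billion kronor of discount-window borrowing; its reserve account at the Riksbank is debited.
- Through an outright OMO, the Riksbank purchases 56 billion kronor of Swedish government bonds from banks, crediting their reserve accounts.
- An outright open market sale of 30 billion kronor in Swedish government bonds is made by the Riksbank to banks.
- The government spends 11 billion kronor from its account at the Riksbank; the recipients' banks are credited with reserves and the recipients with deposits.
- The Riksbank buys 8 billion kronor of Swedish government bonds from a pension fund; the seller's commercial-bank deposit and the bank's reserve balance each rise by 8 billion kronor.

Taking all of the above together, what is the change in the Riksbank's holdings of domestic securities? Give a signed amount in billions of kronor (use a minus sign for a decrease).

+34 billion

Discount-window repayment 20 billion kronor: the Riksbank's securities portfolio is untouched → 0.
OMO purchase (from banks) 56 billion kronor: securities added to the Riksbank's portfolio → +56B.
OMO sale (to banks) 30 billion kronor: securities removed from the Riksbank's portfolio → −30B.
Government spending 11 billion kronor: the Riksbank's securities portfolio is untouched → 0.
Asset purchase (from non-banks) 8 billion kronor: securities added to the Riksbank's portfolio → +8B.
Net: 0 + 56 − 30 + 0 + 8 = +34 billion.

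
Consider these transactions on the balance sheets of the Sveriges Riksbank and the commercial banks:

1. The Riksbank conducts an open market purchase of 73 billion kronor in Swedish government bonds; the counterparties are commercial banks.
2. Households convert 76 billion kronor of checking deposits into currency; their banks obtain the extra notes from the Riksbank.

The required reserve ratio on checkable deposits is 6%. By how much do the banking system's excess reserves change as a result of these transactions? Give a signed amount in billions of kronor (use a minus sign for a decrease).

OMO purchase (from banks) 73 billion kronor: reserves +73B, deposits 0.
Currency withdrawal 76 billion kronor: reserves −76B, deposits −76B.
Totals: Δreserves = −3B, Δdeposits = −76B.
Δrequired reserves = 6% × −76B = −4.56B.
Δexcess reserves = Δreserves − Δrequired = −3B − (−4.56B) = +1.56 billion.

+1.56 billion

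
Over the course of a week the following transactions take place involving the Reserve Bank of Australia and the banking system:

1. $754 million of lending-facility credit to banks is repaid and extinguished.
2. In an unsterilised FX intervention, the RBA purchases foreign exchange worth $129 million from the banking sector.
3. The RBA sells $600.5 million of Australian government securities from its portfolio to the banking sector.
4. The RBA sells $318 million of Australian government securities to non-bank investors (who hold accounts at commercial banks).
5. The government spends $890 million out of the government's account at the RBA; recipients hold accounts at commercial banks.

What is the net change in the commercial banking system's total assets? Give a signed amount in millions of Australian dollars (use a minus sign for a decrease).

Discount-window repayment $754 million: bank balance sheets shrink → −$754M.
FX purchase $129 million: just an asset swap on bank balance sheets → 0.
OMO sale (to banks) $600.5 million: just an asset swap on bank balance sheets → 0.
Asset sale (to non-banks) $318 million: bank balance sheets shrink → −$318M.
Government spending $890 million: bank balance sheets expand → +$890M.
Net: −754 + 0 + 0 − 318 + 890 = -$182 million.

-$182 million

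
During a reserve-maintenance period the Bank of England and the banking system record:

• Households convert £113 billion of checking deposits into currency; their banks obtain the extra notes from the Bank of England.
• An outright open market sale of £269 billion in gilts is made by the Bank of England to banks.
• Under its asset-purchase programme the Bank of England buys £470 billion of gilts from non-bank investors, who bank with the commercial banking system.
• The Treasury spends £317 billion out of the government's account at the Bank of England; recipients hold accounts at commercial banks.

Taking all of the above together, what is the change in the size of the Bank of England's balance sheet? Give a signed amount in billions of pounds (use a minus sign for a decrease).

Bank of England balance sheet:
  Assets:      Securities +£201B
  Liabilities: Bank reserves +£405B, Currency in circulation +£113B, Government deposits −£317B
Commercial banking system:
  Assets:      Reserves at CB +£405B, Securities +£269B
  Liabilities: Checkable deposits +£674B
Change in total Bank of England assets = +£201 billion.

+£201 billion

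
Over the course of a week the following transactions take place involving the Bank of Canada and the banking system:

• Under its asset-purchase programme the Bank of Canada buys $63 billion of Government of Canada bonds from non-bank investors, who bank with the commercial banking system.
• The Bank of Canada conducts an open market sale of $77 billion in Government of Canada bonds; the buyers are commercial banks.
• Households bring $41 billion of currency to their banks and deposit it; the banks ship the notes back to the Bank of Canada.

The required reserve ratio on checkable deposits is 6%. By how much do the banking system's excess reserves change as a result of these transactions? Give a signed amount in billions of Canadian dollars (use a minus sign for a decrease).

+$20.76 billion

Asset purchase (from non-banks) $63 billion: reserves +$63B, deposits +$63B.
OMO sale (to banks) $77 billion: reserves −$77B, deposits 0.
Currency deposit $41 billion: reserves +$41B, deposits +$41B.
Totals: Δreserves = +$27B, Δdeposits = +$104B.
Δrequired reserves = 6% × +$104B = +$6.24B.
Δexcess reserves = Δreserves − Δrequired = +$27B − (+$6.24B) = +$20.76 billion.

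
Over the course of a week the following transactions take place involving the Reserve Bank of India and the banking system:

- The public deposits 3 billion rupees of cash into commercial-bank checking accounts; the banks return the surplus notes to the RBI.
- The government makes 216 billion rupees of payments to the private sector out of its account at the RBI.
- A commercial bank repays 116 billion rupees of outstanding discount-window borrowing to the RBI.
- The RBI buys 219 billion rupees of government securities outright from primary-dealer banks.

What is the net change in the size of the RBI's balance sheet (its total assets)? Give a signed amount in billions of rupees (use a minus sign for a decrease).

RBI balance sheet:
  Assets:      Securities +219B, Loans to banks −116B
  Liabilities: Bank reserves +322B, Currency in circulation −3B, Government deposits −216B
Commercial banking system:
  Assets:      Reserves at CB +322B, Securities −219B
  Liabilities: Checkable deposits +219B, Borrowings from CB −116B
Change in total RBI assets = +103 billion.

+103 billion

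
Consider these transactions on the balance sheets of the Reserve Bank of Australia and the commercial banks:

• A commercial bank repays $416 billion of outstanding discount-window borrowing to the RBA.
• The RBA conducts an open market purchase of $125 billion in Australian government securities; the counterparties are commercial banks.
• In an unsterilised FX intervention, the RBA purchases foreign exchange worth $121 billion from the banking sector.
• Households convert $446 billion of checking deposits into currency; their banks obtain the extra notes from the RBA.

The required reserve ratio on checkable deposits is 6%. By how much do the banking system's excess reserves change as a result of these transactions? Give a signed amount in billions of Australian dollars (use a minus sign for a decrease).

-$589.24 billion

Discount-window repayment $416 billion: reserves −$416B, deposits 0.
OMO purchase (from banks) $125 billion: reserves +$125B, deposits 0.
FX purchase $121 billion: reserves +$121B, deposits 0.
Currency withdrawal $446 billion: reserves −$446B, deposits −$446B.
Totals: Δreserves = −$616B, Δdeposits = −$446B.
Δrequired reserves = 6% × −$446B = −$26.76B.
Δexcess reserves = Δreserves − Δrequired = −$616B − (−$26.76B) = -$589.24 billion.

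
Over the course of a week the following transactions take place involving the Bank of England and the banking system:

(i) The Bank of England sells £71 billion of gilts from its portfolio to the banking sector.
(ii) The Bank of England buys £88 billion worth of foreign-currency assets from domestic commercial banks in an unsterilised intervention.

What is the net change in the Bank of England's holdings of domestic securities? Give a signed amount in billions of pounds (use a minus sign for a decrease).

Bank of England balance sheet:
  Assets:      Securities −£71B, Foreign assets +£88B
  Liabilities: Bank reserves +£17B
Commercial banking system:
  Assets:      Reserves at CB +£17B, Securities +£71B, Foreign assets −£88B
  Liabilities: no change
So the change in the Bank of England's holdings of domestic securities is -£71 billion.

-£71 billion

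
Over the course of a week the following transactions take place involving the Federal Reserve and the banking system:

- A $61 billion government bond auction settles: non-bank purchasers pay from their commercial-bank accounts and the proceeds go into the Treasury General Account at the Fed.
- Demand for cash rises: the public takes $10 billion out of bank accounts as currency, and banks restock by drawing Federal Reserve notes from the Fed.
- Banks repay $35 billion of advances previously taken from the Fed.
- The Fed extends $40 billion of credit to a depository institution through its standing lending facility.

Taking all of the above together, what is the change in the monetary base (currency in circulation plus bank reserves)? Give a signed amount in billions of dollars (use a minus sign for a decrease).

Fed balance sheet:
  Assets:      Loans to banks +$5B
  Liabilities: Bank reserves −$66B, Currency in circulation +$10B, Government deposits +$61B
Monetary base = currency + reserves: +$10B + (−$66B) = -$56 billion.

-$56 billion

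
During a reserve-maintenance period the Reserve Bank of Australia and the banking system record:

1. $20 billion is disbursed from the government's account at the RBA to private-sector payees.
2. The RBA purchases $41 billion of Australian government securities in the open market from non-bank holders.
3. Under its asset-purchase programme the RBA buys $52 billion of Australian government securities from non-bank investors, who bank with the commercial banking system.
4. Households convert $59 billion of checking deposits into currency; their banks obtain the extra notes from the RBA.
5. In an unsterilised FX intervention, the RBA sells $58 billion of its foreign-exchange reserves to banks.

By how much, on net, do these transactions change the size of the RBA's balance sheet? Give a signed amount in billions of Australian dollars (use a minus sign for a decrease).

+$35 billion

RBA balance sheet:
  Assets:      Securities +$93B, Foreign assets −$58B
  Liabilities: Bank reserves −$4B, Currency in circulation +$59B, Government deposits −$20B
Commercial banking system:
  Assets:      Reserves at CB −$4B, Foreign assets +$58B
  Liabilities: Checkable deposits +$54B
Change in total RBA assets = +$35 billion.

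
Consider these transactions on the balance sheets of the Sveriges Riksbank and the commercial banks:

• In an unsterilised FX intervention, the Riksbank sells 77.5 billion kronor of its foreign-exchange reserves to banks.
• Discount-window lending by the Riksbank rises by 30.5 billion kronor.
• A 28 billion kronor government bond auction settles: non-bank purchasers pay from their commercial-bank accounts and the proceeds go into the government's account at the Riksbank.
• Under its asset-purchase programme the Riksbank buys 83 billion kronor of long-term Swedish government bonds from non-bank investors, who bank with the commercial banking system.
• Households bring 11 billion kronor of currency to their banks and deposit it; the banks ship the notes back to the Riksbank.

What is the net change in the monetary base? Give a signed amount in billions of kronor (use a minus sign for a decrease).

+8 billion

FX sale 77.5 billion kronor: Riksbank balance sheet contracts → −77.5B.
Discount-window loan 30.5 billion kronor: Riksbank balance sheet expands → +30.5B.
Government account inflow 28 billion kronor: reserves shift to a non-base liability → −28B.
Asset purchase (from non-banks) 83 billion kronor: Riksbank balance sheet expands → +83B.
Currency deposit 11 billion kronor: just a shift between currency and reserves — both are base money → 0.
Net: −77.5 + 30.5 − 28 + 83 + 0 = +8 billion.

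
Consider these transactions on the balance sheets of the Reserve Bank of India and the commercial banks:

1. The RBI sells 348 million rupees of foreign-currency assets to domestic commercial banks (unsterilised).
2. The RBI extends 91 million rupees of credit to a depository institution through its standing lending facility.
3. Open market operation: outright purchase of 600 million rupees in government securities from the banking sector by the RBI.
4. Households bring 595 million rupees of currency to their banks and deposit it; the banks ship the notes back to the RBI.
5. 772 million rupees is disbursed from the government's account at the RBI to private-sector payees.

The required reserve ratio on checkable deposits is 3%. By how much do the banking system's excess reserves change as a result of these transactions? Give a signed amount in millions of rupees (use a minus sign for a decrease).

FX sale 348 million rupees: reserves −348M, deposits 0.
Discount-window loan 91 million rupees: reserves +91M, deposits 0.
OMO purchase (from banks) 600 million rupees: reserves +600M, deposits 0.
Currency deposit 595 million rupees: reserves +595M, deposits +595M.
Government spending 772 million rupees: reserves +772M, deposits +772M.
Totals: Δreserves = +1710M, Δdeposits = +1367M.
Δrequired reserves = 3% × +1367M = +41.01M.
Δexcess reserves = Δreserves − Δrequired = +1710M − (+41.01M) = +1668.99 million.

+1668.99 million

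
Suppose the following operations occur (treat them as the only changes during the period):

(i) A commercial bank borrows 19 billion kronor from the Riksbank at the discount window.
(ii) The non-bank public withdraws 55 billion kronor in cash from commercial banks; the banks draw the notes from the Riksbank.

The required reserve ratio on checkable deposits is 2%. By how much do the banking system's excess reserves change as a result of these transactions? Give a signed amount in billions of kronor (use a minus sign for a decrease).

Discount-window loan 19 billion kronor: reserves +19B, deposits 0.
Currency withdrawal 55 billion kronor: reserves −55B, deposits −55B.
Totals: Δreserves = −36B, Δdeposits = −55B.
Δrequired reserves = 2% × −55B = −1.1B.
Δexcess reserves = Δreserves − Δrequired = −36B − (−1.1B) = -34.9 billion.

-34.9 billion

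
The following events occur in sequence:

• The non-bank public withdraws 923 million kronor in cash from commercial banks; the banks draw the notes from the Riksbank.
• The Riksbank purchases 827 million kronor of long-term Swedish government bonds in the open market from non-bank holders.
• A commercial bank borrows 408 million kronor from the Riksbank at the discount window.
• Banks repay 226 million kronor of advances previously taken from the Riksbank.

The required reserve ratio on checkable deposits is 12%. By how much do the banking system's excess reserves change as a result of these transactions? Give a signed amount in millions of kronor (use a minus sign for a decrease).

Currency withdrawal 923 million kronor: reserves −923M, deposits −923M.
Asset purchase (from non-banks) 827 million kronor: reserves +827M, deposits +827M.
Discount-window loan 408 million kronor: reserves +408M, deposits 0.
Discount-window repayment 226 million kronor: reserves −226M, deposits 0.
Totals: Δreserves = +86M, Δdeposits = −96M.
Δrequired reserves = 12% × −96M = −11.52M.
Δexcess reserves = Δreserves − Δrequired = +86M − (−11.52M) = +97.52 million.

+97.52 million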